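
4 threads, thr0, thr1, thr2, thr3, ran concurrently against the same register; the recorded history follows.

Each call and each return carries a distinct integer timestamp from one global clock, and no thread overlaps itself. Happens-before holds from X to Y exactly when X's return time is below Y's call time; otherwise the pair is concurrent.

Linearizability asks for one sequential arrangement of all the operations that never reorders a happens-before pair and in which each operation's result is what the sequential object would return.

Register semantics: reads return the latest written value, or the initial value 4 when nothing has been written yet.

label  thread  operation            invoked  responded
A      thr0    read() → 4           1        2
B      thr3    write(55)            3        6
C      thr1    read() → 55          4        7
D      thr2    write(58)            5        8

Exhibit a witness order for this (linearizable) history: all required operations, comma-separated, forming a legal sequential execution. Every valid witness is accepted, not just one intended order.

step 1: A read() → 4 — value 4
step 2: B write(55) — value 55
step 3: C read() → 55 — value 55
step 4: D write(58) — value 58

A, B, C, D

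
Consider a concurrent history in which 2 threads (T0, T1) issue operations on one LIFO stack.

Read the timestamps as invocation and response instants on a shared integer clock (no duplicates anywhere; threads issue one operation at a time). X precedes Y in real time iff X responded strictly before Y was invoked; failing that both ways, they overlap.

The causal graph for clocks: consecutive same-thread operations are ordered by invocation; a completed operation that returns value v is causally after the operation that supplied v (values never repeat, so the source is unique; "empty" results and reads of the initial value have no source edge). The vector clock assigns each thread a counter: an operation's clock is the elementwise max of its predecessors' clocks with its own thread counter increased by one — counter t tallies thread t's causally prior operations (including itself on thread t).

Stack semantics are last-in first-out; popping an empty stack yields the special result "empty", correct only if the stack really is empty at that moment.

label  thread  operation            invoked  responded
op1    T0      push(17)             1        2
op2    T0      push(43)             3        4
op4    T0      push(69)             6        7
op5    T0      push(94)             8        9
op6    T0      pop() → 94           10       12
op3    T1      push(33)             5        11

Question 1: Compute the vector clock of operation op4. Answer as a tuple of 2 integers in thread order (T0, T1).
(3, 0)

op3, invoked 5, has no incoming edges; only T1's bump applies → (0, 1)
op1, invoked 1, has no incoming edges; only T0's bump applies → (1, 0)
op2, invoked 3, takes VC(op1)=(1, 0) under max, adds 1 for T0 → (2, 0)
op4, invoked 6, takes VC(op2)=(2, 0) under max, adds 1 for T0 → (3, 0)
op5, invoked 8, takes VC(op4)=(3, 0) under max, adds 1 for T0 → (4, 0)
op6, invoked 10, takes VC(op5)=(4, 0) under max, adds 1 for T0 → (5, 0)
target: VC(op4) = (3, 0)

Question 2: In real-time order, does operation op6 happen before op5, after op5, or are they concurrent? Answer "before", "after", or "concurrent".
after

op6 spans [10,12], op5 spans [8,9]
resp(op5)=9 < inv(op6)=10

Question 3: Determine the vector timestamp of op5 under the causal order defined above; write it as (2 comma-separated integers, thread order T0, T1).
(4, 0)

no predecessors for op3 (invoked 5): T1 increments from zero → (0, 1)
no predecessors for op1 (invoked 1): T0 increments from zero → (1, 0)
op2 (invocation 3): componentwise max over VC(op1)=(1, 0), +1 at T0, giving (2, 0)
op4 (invocation 6): componentwise max over VC(op2)=(2, 0), +1 at T0, giving (3, 0)
op5 (invocation 8): componentwise max over VC(op4)=(3, 0), +1 at T0, giving (4, 0)
op6 (invocation 10): componentwise max over VC(op5)=(4, 0), +1 at T0, giving (5, 0)
target: VC(op5) = (4, 0)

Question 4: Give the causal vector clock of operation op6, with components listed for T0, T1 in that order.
(5, 0)

VC(op3, invoked at 5): no causal predecessors; +1 on T1 → (0, 1)
VC(op1, invoked at 1): no causal predecessors; +1 on T0 → (1, 0)
invoked at 3, op2 merges VC(op1)=(1, 0) and bumps T0's slot → (2, 0)
invoked at 6, op4 merges VC(op2)=(2, 0) and bumps T0's slot → (3, 0)
invoked at 8, op5 merges VC(op4)=(3, 0) and bumps T0's slot → (4, 0)
invoked at 10, op6 merges VC(op5)=(4, 0) and bumps T0's slot → (5, 0)
target: VC(op6) = (5, 0)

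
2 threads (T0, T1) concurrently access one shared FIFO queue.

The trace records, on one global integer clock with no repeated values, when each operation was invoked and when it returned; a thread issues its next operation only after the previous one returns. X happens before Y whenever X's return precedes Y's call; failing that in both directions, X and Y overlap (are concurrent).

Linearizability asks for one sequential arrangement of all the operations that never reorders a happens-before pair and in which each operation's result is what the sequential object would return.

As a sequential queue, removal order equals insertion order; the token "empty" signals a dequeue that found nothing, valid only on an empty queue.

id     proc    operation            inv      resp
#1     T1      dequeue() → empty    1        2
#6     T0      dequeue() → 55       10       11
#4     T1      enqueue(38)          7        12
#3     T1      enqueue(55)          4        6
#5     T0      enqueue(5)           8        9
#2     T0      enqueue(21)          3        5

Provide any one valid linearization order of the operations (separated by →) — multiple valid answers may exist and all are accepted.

step 1: #1 dequeue() → empty — queue <>
step 2: #3 enqueue(55) — queue <55>
step 3: #2 enqueue(21) — queue <55,21>
step 4: #4 enqueue(38) — queue <55,21,38>
step 5: #5 enqueue(5) — queue <55,21,38,5>
step 6: #6 dequeue() → 55 — queue <21,38,5>

#1 → #3 → #2 → #4 → #5 → #6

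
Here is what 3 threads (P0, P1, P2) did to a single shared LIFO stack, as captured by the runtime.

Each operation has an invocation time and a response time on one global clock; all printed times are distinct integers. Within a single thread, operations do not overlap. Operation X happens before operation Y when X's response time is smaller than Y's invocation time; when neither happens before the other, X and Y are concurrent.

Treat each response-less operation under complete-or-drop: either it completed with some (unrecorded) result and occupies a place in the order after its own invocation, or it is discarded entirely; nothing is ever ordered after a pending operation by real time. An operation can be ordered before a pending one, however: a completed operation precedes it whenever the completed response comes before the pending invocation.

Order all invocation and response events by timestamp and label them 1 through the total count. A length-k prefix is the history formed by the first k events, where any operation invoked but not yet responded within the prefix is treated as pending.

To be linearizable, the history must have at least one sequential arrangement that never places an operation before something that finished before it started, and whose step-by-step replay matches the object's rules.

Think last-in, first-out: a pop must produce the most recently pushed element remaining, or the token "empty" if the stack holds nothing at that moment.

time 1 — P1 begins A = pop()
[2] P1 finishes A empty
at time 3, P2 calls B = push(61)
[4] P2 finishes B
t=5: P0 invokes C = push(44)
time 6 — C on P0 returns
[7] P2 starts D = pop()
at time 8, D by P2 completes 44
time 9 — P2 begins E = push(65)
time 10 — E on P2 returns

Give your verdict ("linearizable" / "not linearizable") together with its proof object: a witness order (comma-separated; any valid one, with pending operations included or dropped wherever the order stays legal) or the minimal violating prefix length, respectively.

step 1: A pop() → empty — stack <>
step 2: B push(61) — stack <61>
step 3: C push(44) — stack <61,44>
step 4: D pop() → 44 — stack <61>
step 5: E push(65) — stack <61,65>

linearizable — witness: A, B, C, D, E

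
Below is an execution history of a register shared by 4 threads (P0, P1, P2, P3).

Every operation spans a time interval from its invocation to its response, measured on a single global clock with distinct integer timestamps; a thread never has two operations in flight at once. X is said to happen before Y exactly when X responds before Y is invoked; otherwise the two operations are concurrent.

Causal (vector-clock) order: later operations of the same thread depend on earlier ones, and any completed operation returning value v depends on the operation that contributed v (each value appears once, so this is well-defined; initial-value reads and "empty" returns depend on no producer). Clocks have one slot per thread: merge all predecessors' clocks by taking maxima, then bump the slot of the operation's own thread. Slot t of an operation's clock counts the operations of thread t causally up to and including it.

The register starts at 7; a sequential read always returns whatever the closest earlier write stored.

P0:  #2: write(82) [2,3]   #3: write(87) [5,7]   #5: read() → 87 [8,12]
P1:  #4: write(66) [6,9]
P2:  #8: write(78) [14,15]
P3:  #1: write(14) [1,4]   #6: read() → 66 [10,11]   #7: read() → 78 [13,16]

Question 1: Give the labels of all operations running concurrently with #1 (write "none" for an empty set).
Answer: #2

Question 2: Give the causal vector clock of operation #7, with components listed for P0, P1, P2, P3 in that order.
Answer: (0, 1, 1, 3)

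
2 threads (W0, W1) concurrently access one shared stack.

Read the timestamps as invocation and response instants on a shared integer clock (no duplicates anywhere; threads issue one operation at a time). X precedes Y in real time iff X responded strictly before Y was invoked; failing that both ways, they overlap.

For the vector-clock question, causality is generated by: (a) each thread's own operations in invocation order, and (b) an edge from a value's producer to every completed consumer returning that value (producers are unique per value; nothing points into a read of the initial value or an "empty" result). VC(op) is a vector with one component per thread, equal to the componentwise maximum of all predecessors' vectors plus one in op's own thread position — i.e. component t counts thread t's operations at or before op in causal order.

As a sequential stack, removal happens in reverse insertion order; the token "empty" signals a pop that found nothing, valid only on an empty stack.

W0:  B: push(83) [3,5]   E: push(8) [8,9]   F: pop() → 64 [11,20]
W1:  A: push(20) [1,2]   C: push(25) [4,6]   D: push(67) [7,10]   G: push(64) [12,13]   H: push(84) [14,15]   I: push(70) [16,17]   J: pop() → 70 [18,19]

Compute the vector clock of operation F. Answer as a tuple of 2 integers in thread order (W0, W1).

A (invocation 1): nothing precedes it; W1's component alone gives (0, 1)
B (invocation 3): nothing precedes it; W0's component alone gives (1, 0)
C (invocation 4): componentwise max over VC(A)=(0, 1), +1 at W1, giving (0, 2)
E (invocation 8): componentwise max over VC(B)=(1, 0), +1 at W0, giving (2, 0)
D (invocation 7): componentwise max over VC(C)=(0, 2), +1 at W1, giving (0, 3)
G (invocation 12): componentwise max over VC(D)=(0, 3), +1 at W1, giving (0, 4)
H (invocation 14): componentwise max over VC(G)=(0, 4), +1 at W1, giving (0, 5)
I (invocation 16): componentwise max over VC(H)=(0, 5), +1 at W1, giving (0, 6)
J (invocation 18): componentwise max over VC(I)=(0, 6), +1 at W1, giving (0, 7)
F (invocation 11): componentwise max over VC(E)=(2, 0), VC(G)=(0, 4), +1 at W0, giving (3, 4)
target: VC(F) = (3, 4)

(3, 4)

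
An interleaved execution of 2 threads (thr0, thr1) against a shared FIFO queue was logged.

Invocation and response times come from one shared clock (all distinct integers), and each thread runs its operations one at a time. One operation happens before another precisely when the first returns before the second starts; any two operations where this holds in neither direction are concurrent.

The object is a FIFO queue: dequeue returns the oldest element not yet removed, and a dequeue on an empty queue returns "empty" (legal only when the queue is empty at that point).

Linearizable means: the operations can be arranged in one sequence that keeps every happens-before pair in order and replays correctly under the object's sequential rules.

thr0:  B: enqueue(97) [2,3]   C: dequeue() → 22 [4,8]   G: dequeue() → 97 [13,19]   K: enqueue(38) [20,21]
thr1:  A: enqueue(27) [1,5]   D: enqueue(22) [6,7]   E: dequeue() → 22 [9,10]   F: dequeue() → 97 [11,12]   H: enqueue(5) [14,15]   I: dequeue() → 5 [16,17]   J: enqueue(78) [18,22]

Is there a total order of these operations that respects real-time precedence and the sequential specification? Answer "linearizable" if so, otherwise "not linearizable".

not linearizable

events 1..7 are fine; event 8 — the response of C at time 8 — makes the prefix non-linearizable
every one of the 5 real-time-consistent orders over 4 completed FIFO queue ops fails the sequential spec
one such order, A, B, C, D, breaks at step 3 where C dequeue() → 22 is illegal
one such order, A, B, D, C, breaks at step 4 where C dequeue() → 22 is illegal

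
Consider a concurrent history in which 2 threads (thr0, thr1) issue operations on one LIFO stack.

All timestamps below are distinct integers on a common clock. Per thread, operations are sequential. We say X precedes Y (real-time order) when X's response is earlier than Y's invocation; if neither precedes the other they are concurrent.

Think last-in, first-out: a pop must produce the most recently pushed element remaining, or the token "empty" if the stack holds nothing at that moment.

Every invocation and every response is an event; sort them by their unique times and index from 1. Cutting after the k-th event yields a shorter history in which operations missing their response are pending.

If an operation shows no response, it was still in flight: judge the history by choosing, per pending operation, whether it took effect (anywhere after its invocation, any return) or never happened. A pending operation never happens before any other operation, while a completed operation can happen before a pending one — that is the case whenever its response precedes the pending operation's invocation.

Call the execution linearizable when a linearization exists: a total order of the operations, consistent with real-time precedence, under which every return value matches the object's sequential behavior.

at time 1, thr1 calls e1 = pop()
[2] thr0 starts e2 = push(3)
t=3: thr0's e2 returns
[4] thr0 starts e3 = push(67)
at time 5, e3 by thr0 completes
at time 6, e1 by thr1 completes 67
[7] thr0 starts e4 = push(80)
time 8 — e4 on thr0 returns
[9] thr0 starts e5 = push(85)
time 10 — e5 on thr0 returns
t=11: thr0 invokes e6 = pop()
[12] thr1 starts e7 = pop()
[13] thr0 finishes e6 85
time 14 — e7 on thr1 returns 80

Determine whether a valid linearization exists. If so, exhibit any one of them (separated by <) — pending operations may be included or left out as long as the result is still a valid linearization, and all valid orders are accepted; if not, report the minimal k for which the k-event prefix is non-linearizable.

after step 1 (e2 push(3)): stack <3>
after step 2 (e3 push(67)): stack <3,67>
after step 3 (e1 pop() → 67): stack <3>
after step 4 (e4 push(80)): stack <3,80>
after step 5 (e5 push(85)): stack <3,80,85>
after step 6 (e6 pop() → 85): stack <3,80>
after step 7 (e7 pop() → 80): stack <3>

linearizable — witness: e2 < e3 < e1 < e4 < e5 < e6 < e7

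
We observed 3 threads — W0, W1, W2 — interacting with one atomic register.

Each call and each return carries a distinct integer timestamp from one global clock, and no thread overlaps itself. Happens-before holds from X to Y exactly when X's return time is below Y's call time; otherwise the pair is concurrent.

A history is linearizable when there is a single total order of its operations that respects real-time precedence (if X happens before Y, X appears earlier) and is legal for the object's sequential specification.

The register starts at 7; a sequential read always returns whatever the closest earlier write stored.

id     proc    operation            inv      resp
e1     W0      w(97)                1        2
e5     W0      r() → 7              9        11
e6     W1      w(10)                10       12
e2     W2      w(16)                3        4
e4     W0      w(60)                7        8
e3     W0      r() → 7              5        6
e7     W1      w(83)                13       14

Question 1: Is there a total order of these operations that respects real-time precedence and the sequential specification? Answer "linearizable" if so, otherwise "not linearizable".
prefix check: 1..5 passes, 1..6 fails once e3's time-6 response joins
exactly one order of the 3 completed ops respects real time; the atomic register replay fails
for example e1, e2, e3 fails at step 3: e3 r() → 7 is not legal there

not linearizable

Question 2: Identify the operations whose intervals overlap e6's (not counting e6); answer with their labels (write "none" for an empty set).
Answer: e5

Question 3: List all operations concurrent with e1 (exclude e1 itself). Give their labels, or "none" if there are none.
Answer: none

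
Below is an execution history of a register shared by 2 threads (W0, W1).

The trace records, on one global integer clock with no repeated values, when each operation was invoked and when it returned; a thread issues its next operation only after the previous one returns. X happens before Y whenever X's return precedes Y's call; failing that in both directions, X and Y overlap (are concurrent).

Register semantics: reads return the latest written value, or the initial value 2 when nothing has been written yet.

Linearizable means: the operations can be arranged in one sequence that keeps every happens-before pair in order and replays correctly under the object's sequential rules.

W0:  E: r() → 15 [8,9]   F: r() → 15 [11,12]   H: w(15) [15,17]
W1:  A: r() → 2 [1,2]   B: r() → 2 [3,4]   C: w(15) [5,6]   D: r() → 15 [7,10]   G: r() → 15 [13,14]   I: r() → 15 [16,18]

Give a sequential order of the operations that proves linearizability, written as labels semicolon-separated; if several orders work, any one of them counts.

A; B; C; D; E; F; G; H; I

step 1: A r() → 2 — value 2
step 2: B r() → 2 — value 2
step 3: C w(15) — value 15
step 4: D r() → 15 — value 15
step 5: E r() → 15 — value 15
step 6: F r() → 15 — value 15
step 7: G r() → 15 — value 15
step 8: H w(15) — value 15
step 9: I r() → 15 — value 15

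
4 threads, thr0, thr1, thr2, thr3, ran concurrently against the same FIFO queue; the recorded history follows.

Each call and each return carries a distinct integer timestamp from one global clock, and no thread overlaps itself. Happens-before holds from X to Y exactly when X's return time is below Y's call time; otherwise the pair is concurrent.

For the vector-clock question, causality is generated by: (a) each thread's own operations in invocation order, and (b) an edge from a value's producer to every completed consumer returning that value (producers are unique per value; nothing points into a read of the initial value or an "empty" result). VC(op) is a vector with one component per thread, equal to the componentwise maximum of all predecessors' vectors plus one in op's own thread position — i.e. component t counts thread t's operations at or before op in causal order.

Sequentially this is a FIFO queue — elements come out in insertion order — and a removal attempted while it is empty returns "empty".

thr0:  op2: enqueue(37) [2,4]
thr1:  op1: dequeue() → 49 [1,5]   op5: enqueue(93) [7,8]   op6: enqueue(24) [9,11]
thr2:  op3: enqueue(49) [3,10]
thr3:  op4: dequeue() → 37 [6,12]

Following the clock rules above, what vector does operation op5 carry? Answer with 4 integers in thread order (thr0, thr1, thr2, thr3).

VC(op3, invoked at 3): no causal predecessors; +1 on thr2 → (0, 0, 1, 0)
VC(op2, invoked at 2): no causal predecessors; +1 on thr0 → (1, 0, 0, 0)
merge at op1 (invoked 1): VC(op3)=(0, 0, 1, 0), own-thread bump on thr1 → (0, 1, 1, 0)
merge at op4 (invoked 6): VC(op2)=(1, 0, 0, 0), own-thread bump on thr3 → (1, 0, 0, 1)
merge at op5 (invoked 7): VC(op1)=(0, 1, 1, 0), own-thread bump on thr1 → (0, 2, 1, 0)
merge at op6 (invoked 9): VC(op5)=(0, 2, 1, 0), own-thread bump on thr1 → (0, 3, 1, 0)
target: VC(op5) = (0, 2, 1, 0)

(0, 2, 1, 0)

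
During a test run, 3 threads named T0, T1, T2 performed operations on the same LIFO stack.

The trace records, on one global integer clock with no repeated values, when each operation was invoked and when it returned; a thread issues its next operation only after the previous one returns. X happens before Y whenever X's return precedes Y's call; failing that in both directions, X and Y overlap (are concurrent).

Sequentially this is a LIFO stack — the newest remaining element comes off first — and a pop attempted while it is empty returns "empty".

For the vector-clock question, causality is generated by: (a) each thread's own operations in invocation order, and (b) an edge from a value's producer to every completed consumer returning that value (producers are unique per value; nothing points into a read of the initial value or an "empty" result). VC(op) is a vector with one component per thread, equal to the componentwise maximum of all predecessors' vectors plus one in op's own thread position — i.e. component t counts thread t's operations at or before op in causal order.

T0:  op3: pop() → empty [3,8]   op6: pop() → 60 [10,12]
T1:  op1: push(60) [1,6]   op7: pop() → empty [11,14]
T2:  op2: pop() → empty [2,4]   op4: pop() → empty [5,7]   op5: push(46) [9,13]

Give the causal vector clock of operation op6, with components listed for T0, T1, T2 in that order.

(2, 1, 0)

op2, invoked 2, has no incoming edges; only T2's bump applies → (0, 0, 1)
op1, invoked 1, has no incoming edges; only T1's bump applies → (0, 1, 0)
op3, invoked 3, has no incoming edges; only T0's bump applies → (1, 0, 0)
merge at op4 (invoked 5): VC(op2)=(0, 0, 1), own-thread bump on T2 → (0, 0, 2)
merge at op7 (invoked 11): VC(op1)=(0, 1, 0), own-thread bump on T1 → (0, 2, 0)
merge at op5 (invoked 9): VC(op4)=(0, 0, 2), own-thread bump on T2 → (0, 0, 3)
merge at op6 (invoked 10): VC(op1)=(0, 1, 0), VC(op3)=(1, 0, 0), own-thread bump on T0 → (2, 1, 0)
target: VC(op6) = (2, 1, 0)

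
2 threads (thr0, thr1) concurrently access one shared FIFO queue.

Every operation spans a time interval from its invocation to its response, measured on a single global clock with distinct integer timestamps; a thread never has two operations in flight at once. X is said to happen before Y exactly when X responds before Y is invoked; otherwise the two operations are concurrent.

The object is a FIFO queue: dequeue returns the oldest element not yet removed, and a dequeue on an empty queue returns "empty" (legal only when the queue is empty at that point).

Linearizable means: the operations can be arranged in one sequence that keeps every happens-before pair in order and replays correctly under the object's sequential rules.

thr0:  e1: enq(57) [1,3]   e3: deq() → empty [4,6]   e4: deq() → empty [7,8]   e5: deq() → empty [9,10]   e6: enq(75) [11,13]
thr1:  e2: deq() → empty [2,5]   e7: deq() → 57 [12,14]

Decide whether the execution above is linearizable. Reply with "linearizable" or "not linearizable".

not linearizable

prefix check: 1..5 passes, 1..6 fails once e3's time-6 response joins
every one of the 3 real-time-consistent orders over 3 completed FIFO queue ops fails the sequential spec
one such order, e1, e2, e3, breaks at step 2 where e2 deq() → empty is illegal
one such order, e1, e3, e2, breaks at step 2 where e3 deq() → empty is illegal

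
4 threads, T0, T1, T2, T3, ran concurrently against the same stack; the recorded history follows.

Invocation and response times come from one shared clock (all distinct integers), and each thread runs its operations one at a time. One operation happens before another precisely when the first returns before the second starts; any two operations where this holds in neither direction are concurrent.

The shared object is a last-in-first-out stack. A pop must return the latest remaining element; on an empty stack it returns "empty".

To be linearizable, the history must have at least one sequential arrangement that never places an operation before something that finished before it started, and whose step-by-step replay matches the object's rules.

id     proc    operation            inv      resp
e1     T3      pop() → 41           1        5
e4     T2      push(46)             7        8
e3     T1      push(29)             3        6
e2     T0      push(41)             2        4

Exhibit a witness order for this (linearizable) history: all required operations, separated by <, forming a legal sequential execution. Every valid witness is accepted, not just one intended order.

after step 1 (e2 push(41)): stack <41>
after step 2 (e1 pop() → 41): stack <>
after step 3 (e3 push(29)): stack <29>
after step 4 (e4 push(46)): stack <29,46>

e2 < e1 < e3 < e4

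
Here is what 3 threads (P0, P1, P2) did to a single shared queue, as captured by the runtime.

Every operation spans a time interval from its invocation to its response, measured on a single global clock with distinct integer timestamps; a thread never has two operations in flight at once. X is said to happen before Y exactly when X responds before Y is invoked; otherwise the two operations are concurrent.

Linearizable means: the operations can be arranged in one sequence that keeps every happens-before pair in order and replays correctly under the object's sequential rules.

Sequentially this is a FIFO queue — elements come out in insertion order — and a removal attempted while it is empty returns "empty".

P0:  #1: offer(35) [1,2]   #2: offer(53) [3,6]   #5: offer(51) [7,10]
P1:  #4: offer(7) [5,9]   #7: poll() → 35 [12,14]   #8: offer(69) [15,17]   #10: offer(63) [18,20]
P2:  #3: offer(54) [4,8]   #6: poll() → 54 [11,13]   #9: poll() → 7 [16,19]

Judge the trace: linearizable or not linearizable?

linearizable

a witness: #1, #3, #4, #2, #5, #7, #6, #8, #9, #10
step 1: #1 offer(35) — queue <35>
step 2: #3 offer(54) — queue <35,54>
step 3: #4 offer(7) — queue <35,54,7>
step 4: #2 offer(53) — queue <35,54,7,53>
step 5: #5 offer(51) — queue <35,54,7,53,51>
step 6: #7 poll() → 35 — queue <54,7,53,51>
step 7: #6 poll() → 54 — queue <7,53,51>
step 8: #8 offer(69) — queue <7,53,51,69>
step 9: #9 poll() → 7 — queue <53,51,69>
step 10: #10 offer(63) — queue <53,51,69,63>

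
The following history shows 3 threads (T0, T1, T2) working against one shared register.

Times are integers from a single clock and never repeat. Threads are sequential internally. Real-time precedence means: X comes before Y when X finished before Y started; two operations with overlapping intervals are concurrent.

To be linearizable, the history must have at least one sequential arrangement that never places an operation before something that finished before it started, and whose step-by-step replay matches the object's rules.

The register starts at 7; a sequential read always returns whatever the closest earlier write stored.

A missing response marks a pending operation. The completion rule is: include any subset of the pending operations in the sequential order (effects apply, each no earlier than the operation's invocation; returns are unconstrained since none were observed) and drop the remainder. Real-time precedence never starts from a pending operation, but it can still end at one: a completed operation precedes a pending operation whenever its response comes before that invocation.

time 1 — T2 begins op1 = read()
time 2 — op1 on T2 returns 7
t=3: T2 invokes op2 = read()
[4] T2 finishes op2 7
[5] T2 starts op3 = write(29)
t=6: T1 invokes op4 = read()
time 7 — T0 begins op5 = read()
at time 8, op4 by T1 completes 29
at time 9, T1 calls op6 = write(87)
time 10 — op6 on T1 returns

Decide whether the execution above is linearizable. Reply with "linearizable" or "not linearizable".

a witness: op1, op2, op3, op4, op5, op6
after step 1 (op1 read() → 7): value 7
after step 2 (op2 read() → 7): value 7
after step 3 (op3 write(29) (pending, included)): value 29
after step 4 (op4 read() → 29): value 29
after step 5 (op5 read() (pending, included)): value 29
after step 6 (op6 write(87)): value 87

linearizable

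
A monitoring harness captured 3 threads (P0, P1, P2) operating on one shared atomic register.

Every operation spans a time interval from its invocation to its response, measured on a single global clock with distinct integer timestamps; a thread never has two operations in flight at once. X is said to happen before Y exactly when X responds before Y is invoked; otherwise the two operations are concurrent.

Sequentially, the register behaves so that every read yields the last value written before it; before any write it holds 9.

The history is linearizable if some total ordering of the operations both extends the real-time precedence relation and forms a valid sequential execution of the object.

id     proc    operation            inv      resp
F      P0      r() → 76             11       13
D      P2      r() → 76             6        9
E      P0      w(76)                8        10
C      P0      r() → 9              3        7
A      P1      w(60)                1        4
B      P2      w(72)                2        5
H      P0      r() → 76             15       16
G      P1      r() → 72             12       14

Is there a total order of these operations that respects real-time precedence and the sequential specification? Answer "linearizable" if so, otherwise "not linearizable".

prefix check: 1..13 passes, 1..14 fails once G's time-14 response joins
no legal order exists: 28 real-time-consistent candidates over 7 completed atomic register operations, all rejected
sample order A, B, C, D, E, F, G stalls at step 3 — C r() → 9 has no legal effect
sample order A, B, C, D, E, G, F stalls at step 3 — C r() → 9 has no legal effect

not linearizable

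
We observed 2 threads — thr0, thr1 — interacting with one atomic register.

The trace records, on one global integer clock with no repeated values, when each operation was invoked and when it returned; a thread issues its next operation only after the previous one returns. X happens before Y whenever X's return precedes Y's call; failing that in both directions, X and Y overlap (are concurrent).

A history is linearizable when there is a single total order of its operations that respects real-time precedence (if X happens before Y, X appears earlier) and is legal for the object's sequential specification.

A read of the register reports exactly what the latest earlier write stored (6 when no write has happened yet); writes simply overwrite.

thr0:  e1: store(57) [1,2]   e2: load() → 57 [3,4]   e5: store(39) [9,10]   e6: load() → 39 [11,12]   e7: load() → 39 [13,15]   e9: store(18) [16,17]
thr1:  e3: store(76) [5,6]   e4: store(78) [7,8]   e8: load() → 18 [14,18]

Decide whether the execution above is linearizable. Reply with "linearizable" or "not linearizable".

linearizable

a witness: e1, e2, e3, e4, e5, e6, e7, e9, e8
step 1: e1 store(57) — value 57
step 2: e2 load() → 57 — value 57
step 3: e3 store(76) — value 76
step 4: e4 store(78) — value 78
step 5: e5 store(39) — value 39
step 6: e6 load() → 39 — value 39
step 7: e7 load() → 39 — value 39
step 8: e9 store(18) — value 18
step 9: e8 load() → 18 — value 18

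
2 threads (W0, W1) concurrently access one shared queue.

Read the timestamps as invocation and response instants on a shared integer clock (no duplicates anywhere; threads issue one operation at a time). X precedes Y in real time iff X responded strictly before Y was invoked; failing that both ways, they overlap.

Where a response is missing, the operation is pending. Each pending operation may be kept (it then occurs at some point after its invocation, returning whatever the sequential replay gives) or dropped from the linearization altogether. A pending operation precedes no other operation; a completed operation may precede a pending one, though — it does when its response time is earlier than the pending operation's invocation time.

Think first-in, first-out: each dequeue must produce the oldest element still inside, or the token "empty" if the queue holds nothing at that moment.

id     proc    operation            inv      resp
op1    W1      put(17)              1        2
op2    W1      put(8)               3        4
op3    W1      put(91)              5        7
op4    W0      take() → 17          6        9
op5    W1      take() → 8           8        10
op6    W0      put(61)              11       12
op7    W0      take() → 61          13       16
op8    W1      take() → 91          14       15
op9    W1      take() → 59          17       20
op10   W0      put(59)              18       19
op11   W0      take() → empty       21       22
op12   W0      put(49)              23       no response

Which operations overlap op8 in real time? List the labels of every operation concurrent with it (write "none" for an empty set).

op7

op8 spans [14,15]; an op avoiding the whole window 14..15 is ordered, any other is concurrent
op1 [1,2]: before
op2 [3,4]: before
op3 [5,7]: before
op4 [6,9]: before
op5 [8,10]: before
op6 [11,12]: before
op7 [13,16]: concurrent
op9 [17,20]: after
op10 [18,19]: after
op11 [21,22]: after
op12 [23,…): after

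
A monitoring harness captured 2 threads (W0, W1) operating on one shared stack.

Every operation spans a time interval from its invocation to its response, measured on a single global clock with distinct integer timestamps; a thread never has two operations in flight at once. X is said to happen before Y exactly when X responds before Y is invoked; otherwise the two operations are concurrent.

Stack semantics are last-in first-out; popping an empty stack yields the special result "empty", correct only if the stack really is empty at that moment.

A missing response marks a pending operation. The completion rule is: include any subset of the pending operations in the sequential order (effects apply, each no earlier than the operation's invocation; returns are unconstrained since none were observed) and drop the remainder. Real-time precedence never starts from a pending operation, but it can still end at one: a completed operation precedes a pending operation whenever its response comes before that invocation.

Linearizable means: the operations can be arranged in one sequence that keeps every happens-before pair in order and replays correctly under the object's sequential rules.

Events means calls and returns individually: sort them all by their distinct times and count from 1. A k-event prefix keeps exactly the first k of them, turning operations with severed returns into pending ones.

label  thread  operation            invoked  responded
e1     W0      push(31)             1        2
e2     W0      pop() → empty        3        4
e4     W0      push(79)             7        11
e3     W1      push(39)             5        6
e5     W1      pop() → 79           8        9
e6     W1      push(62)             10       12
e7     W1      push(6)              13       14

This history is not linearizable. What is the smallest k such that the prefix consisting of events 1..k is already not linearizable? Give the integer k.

a valid linearization of events 1..3 exists, for instance e1:
step 1: e1 push(31) — stack <31>
once event 4 joins (e2's response, time 4), exhaustive search finds no witness
sample order e1, e2 stalls at step 2 — e2 pop() → empty has no legal effect

4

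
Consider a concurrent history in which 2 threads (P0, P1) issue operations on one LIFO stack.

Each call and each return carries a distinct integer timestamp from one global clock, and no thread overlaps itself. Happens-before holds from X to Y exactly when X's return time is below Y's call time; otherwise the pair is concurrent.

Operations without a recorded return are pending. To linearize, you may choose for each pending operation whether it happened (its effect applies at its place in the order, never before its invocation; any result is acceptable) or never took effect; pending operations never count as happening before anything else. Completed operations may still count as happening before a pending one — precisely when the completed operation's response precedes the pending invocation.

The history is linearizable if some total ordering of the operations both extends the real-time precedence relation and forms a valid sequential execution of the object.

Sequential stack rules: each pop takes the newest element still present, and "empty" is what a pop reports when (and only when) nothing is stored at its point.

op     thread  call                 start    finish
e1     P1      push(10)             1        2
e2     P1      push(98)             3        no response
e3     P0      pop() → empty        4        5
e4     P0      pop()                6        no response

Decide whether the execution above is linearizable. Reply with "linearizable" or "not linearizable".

not linearizable

cut after 4 events: linearizable; cut after 5 events (e3 responds, time 5): not linearizable
the sole real-time-consistent order of 2 completed operations fails the LIFO stack replay
completion choices over the 1 pending operation (e2) were checked; none helps
one such order, e1, e3 (pending dropped), breaks at step 2 where e3 pop() → empty is illegal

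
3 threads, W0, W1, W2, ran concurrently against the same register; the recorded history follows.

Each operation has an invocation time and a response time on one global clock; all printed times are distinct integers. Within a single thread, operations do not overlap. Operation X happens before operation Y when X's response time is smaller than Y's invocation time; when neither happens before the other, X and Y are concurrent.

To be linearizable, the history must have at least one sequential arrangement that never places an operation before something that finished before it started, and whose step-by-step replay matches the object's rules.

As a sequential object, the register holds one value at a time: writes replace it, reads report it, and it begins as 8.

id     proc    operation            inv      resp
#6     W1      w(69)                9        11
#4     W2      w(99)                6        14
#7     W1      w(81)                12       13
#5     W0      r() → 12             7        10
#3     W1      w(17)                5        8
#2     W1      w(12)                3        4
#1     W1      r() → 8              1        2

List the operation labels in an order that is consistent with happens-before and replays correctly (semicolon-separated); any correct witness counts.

#1; #2; #5; #3; #4; #6; #7

1. #1 r() → 8, leaving value 8
2. #2 w(12), leaving value 12
3. #5 r() → 12, leaving value 12
4. #3 w(17), leaving value 17
5. #4 w(99), leaving value 99
6. #6 w(69), leaving value 69
7. #7 w(81), leaving value 81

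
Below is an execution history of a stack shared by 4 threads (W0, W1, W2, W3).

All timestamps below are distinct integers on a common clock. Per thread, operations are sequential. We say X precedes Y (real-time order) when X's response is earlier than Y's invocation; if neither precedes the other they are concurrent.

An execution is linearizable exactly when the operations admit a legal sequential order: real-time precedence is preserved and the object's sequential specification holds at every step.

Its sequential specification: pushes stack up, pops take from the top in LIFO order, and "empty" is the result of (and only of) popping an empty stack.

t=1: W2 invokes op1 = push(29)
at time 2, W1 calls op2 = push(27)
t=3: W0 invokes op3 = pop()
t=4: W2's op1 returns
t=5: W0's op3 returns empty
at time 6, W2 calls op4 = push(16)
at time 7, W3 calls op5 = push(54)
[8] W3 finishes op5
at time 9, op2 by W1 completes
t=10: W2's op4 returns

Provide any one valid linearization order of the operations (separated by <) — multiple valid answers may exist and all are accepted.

after step 1 (op3 pop() → empty): stack <>
after step 2 (op1 push(29)): stack <29>
after step 3 (op2 push(27)): stack <29,27>
after step 4 (op4 push(16)): stack <29,27,16>
after step 5 (op5 push(54)): stack <29,27,16,54>

op3 < op1 < op2 < op4 < op5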